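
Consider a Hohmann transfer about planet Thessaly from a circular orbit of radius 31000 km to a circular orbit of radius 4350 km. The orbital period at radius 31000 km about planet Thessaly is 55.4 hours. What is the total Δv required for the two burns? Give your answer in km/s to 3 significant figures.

From Kepler's third law T² = 4π²r³/μ at r = 31000 km, T = 55.4 hours = 55.4 × 3600 s = 1.9944×10^5 s: μ = 4π²r³/T² = 29567.9 km³/s².
The Hohmann ellipse has a_t = (r₁ + r₂)/2 = 17675 km.
At r₁ the circular-orbit speed is v₁ = √(μ/r₁) = 0.9766 km/s.
Transfer-orbit speed at r₁ (v² = μ(2/r − 1/a)): v_a = √[μ(2/r₁ − 1/a_t)] = 0.4845 km/s.
First burn Δv₁ = |v_a − v₁| = 0.4921 km/s.
Circular speed at r₂: v₂ = √(μ/r₂) = 2.60715 km/s.
Transfer-orbit speed at r₂: v_p = √[μ(2/r₂ − 1/a_t)] = 3.45276 km/s.
Second burn Δv₂ = |v₂ − v_p| = 0.8456 km/s.
Δv = Δv₁ + Δv₂ = 0.4921 + 0.8456 = 1.338 km/s.

Δv = 1.34 km/s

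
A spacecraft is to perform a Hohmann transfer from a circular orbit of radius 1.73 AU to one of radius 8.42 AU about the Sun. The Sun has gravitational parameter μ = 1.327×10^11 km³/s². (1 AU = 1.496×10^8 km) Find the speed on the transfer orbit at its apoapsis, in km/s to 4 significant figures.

In km: r₁ = 1.73 × 1.496×10^8 = 2.58808×10^8 km; r₂ = 8.42 × 1.496×10^8 = 1.259632×10^9 km.
Transfer-ellipse semi-major axis a_t = (r₁ + r₂)/2 = (2.58808×10^8 + 1.259632×10^9)/2 = 7.5922×10^8 km.
At apoapsis, r = 1.259632×10^9 km.
Vis-viva: v = √[μ(2/r − 1/a_t)] = √[1.327×10^11 × (2/1.259632×10^9 − 1/7.5922×10^8)] = 5.993 km/s.

v = 5.993 km/s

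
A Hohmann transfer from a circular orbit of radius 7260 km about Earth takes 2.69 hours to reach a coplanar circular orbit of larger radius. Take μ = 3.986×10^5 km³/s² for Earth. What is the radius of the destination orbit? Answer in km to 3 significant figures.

Transfer time t = 2.69 hours = 9684 s, and t = π√(a_t³/μ).
So a_t = (μ t²/π²)^(1/3) = (3.986×10^5 × (9684)² / π²)^(1/3) = 15588 km.
Since a_t = (r₁ + r₂)/2, r₂ = 2a_t − r₁ = 2×15588 − 7260 = 23916 km.

r₂ = 23900 km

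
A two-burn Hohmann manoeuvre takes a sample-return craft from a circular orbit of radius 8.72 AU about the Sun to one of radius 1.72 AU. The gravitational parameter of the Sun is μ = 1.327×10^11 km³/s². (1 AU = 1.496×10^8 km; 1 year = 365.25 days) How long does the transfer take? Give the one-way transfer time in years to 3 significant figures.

In km: r₁ = 8.72 × 1.496×10^8 = 1.304512×10^9 km; r₂ = 1.72 × 1.496×10^8 = 2.57312×10^8 km.
The Hohmann ellipse has a_t = (r₁ + r₂)/2 = 7.80912×10^8 km.
By Kepler's third law the transfer-orbit period is T = 2π√(a_t³/μ), so t = T/2 = 1.882×10^8 s.
Converting: 1.882×10^8 s ÷ 3.15576×10^7 s/year (365.25 × 86400) = 5.96 years.

t = 5.96 years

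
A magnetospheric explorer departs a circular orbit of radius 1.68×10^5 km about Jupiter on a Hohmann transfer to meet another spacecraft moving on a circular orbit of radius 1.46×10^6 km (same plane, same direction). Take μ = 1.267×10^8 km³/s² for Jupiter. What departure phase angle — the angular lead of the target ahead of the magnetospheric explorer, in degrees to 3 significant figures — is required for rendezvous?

φ = 105°

Semi-major axis of the transfer orbit: a_t = (1.680×10^5 + 1.460×10^6)/2 = 8.140×10^5 km.
The half-period of the transfer ellipse is t = π√(a_t³/μ) = 2.0497×10^5 s.
The target's mean motion on its circular orbit is ω₂ = √(μ/r₂³) = 6.3806×10^-6 rad/s.
Angle swept by the target during transfer: ω₂·t = 1.3078 rad = 74.93°.
Arrival is 180° from departure on the ellipse, so φ = 180° − 74.93° = 105°.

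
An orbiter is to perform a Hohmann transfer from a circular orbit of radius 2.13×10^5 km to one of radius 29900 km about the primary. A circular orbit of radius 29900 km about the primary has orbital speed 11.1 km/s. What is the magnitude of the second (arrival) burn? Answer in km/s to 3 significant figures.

From the circular-orbit relation v² = μ/r at r = 29900 km: μ = v²r = (11.1)² × 29900 = 3.68398×10^6 km³/s².
Semi-major axis of the transfer orbit: a_t = (2.130×10^5 + 29900)/2 = 1.2145×10^5 km.
Circular speed at r = 29900 km: v_c = √(μ/r) = 11.10 km/s.
Vis-viva on the transfer ellipse at r = 29900 km gives v_t = √[μ(2/r − 1/a_t)] = 14.70 km/s.
Δv₂ = |v_t − v_c| = |14.70 − 11.10| = 3.600 km/s.

Δv₂ = 3.60 km/s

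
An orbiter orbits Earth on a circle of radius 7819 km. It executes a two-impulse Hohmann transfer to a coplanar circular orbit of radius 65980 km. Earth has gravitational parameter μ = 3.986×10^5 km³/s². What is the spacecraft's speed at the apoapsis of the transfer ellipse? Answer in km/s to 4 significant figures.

Transfer-ellipse semi-major axis a_t = (r₁ + r₂)/2 = (7819 + 65980)/2 = 36899.5 km.
The apoapsis of the transfer ellipse is at r = 65980 km.
From the vis-viva equation, v = √[μ(2/r − 1/a_t)] = 1.131 km/s.

v = 1.131 km/s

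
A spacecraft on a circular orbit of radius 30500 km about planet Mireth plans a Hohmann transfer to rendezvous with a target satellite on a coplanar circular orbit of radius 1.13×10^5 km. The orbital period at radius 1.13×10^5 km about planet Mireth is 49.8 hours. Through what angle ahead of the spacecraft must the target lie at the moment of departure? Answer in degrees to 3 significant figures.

From Kepler's third law T² = 4π²r³/μ at r = 1.13×10^5 km, T = 49.8 hours = 49.8 × 3600 s = 1.7928×10^5 s: μ = 4π²r³/T² = 1.77228×10^6 km³/s².
The Hohmann ellipse has a_t = (r₁ + r₂)/2 = 71750 km.
The half-period of the transfer ellipse is t = π√(a_t³/μ) = 45350 s.
The target's mean motion on its circular orbit is ω₂ = √(μ/r₂³) = 3.505×10^-5 rad/s.
Angle swept by the target during transfer: ω₂·t = 1.5895 rad = 91.07°.
Arrival is 180° from departure on the ellipse, so φ = 180° − 91.07° = 88.9°.

φ = 88.9°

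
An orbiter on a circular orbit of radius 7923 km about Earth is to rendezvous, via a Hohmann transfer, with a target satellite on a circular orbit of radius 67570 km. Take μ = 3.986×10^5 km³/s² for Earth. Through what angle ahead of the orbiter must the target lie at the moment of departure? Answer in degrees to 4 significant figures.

φ = 104.8°

Transfer-ellipse semi-major axis a_t = (r₁ + r₂)/2 = (7923 + 67570)/2 = 37746.5 km.
Transfer time t = π√(a_t³/μ) = 36492 s.
The target's mean motion on its circular orbit is ω₂ = √(μ/r₂³) = 3.5945×10^-5 rad/s.
Angle swept by the target during transfer: ω₂·t = 1.3117 rad = 75.155°.
The orbiter traverses 180° on the transfer ellipse, so the target must lead by 180° − 75.155° = 104.8°.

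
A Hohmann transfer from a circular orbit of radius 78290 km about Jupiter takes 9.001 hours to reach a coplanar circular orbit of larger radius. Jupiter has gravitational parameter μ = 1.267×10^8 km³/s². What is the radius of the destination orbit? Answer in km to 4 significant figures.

r₂ = 3.977×10^5 km

Transfer time t = 9.001 hours = 32403.6 s, and t = π√(a_t³/μ).
So a_t = (μ t²/π²)^(1/3) = (1.267×10^8 × (32403.6)² / π²)^(1/3) = 2.3799×10^5 km.
Since a_t = (r₁ + r₂)/2, r₂ = 2a_t − r₁ = 2×2.3799×10^5 − 78290 = 3.9769×10^5 km.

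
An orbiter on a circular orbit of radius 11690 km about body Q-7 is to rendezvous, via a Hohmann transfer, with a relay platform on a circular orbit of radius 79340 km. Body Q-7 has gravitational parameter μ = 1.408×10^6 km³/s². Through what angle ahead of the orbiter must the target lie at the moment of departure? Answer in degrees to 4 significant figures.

Transfer-ellipse semi-major axis a_t = (r₁ + r₂)/2 = (11690 + 79340)/2 = 45515 km.
The half-period of the transfer ellipse is t = π√(a_t³/μ) = 25710 s.
Target angular speed ω₂ = √(μ/r₂³) = 5.310×10^-5 rad/s.
Angle swept by the target during transfer: ω₂·t = 1.365 rad = 78.21°.
The orbiter traverses 180° on the transfer ellipse, so the target must lead by 180° − 78.21° = 101.8°.

φ = 101.8°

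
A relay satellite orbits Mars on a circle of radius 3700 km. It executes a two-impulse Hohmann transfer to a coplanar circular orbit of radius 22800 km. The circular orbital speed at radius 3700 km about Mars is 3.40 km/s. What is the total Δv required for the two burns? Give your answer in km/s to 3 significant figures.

Δv = 1.71 km/s

From the circular-orbit relation v² = μ/r at r = 3700 km: μ = v²r = (3.40)² × 3700 = 42772.0 km³/s².
Transfer-ellipse semi-major axis a_t = (r₁ + r₂)/2 = (3700 + 22800)/2 = 13250 km.
At r₁ the circular-orbit speed is v₁ = √(μ/r₁) = 3.400 km/s.
Transfer-orbit speed at r₁ (vis-viva equation): v_p = √[μ(2/r₁ − 1/a_t)] = 4.460 km/s.
First burn Δv₁ = |v_p − v₁| = 1.060 km/s.
Circular speed at r₂: v₂ = √(μ/r₂) = 1.3697 km/s.
Transfer-orbit speed at r₂: v_a = √[μ(2/r₂ − 1/a_t)] = 0.72378 km/s.
Second burn Δv₂ = |v₂ − v_a| = 0.6459 km/s.
Total Δv = Δv₁ + Δv₂ = 1.706 km/s.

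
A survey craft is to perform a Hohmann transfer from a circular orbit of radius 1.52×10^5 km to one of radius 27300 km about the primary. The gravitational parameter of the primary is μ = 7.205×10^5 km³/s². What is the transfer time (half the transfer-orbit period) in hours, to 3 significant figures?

t = 27.6 hours

Transfer-ellipse semi-major axis a_t = (r₁ + r₂)/2 = (1.520×10^5 + 27300)/2 = 89650 km.
Transfer time t = π√(a_t³/μ) = π√((89650)³ / 7.205×10^5) = 99350 s.
Converting: 99350 s ÷ 3600 s/hour = 27.6 hours.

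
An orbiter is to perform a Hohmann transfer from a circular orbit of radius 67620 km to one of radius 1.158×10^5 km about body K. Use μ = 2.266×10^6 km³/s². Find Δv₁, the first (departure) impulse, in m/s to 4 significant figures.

Transfer-ellipse semi-major axis a_t = (r₁ + r₂)/2 = (67620 + 1.158×10^5)/2 = 91710 km.
Circular speed at r = 67620 km: v_c = √(μ/r) = 5.789 km/s.
Vis-viva on the transfer ellipse at r = 67620 km gives v_t = √[μ(2/r − 1/a_t)] = 6.505 km/s.
Δv₁ = |v_t − v_c| = |6.505 − 5.789| = 0.7160 km/s.

Δv₁ = 716.0 m/s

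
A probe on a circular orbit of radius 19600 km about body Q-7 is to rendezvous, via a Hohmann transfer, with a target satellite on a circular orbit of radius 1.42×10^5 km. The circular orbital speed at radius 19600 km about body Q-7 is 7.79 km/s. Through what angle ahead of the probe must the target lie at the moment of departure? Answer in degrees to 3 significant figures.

From the circular-orbit relation v² = μ/r at r = 19600 km: μ = v²r = (7.79)² × 19600 = 1.18941×10^6 km³/s².
Transfer-ellipse semi-major axis a_t = (r₁ + r₂)/2 = (19600 + 1.420×10^5)/2 = 80800 km.
The half-period of the transfer ellipse is t = π√(a_t³/μ) = 66161 s.
The target's mean motion on its circular orbit is ω₂ = √(μ/r₂³) = 2.0381×10^-5 rad/s.
Angle swept by the target during transfer: ω₂·t = 1.3484 rad = 77.26°.
The probe traverses 180° on the transfer ellipse, so the target must lead by 180° − 77.26° = 103°.

φ = 103°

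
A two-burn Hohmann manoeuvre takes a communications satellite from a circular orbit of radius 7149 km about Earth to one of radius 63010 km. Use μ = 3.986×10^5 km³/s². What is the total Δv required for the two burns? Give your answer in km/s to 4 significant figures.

Transfer-ellipse semi-major axis a_t = (r₁ + r₂)/2 = (7149 + 63010)/2 = 35079.5 km.
At r₁ the circular-orbit speed is v₁ = √(μ/r₁) = 7.4670 km/s.
Transfer-orbit speed at r₁ (vis-viva): v_p = √[μ(2/r₁ − 1/a_t)] = 10.007 km/s.
First burn Δv₁ = |v_p − v₁| = 2.540 km/s.
Circular speed at r₂: v₂ = √(μ/r₂) = 2.515 km/s.
Transfer-orbit speed at r₂: v_a = √[μ(2/r₂ − 1/a_t)] = 1.135 km/s.
Second burn Δv₂ = |v₂ − v_a| = 1.380 km/s.
Total Δv = Δv₁ + Δv₂ = 3.920 km/s.

Δv = 3.920 km/s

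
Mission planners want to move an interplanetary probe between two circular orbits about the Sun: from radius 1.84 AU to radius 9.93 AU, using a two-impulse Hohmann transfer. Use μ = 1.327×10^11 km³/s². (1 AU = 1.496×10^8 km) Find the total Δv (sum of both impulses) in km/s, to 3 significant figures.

In km: r₁ = 1.84 × 1.496×10^8 = 2.75264×10^8 km; r₂ = 9.93 × 1.496×10^8 = 1.485528×10^9 km.
Transfer-ellipse semi-major axis a_t = (r₁ + r₂)/2 = (2.75264×10^8 + 1.485528×10^9)/2 = 8.80396×10^8 km.
At r₁ the circular-orbit speed is v₁ = √(μ/r₁) = 21.9564 km/s.
Transfer-orbit speed at r₁ (v² = μ(2/r − 1/a)): v_p = √[μ(2/r₁ − 1/a_t)] = 28.5208 km/s.
First burn Δv₁ = |v_p − v₁| = 6.564 km/s.
Circular speed at r₂: v₂ = √(μ/r₂) = 9.4514 km/s.
Transfer-orbit speed at r₂: v_a = √[μ(2/r₂ − 1/a_t)] = 5.2848 km/s.
Second burn Δv₂ = |v₂ − v_a| = 4.167 km/s.
Total Δv = Δv₁ + Δv₂ = 10.73 km/s.

Δv = 10.7 km/s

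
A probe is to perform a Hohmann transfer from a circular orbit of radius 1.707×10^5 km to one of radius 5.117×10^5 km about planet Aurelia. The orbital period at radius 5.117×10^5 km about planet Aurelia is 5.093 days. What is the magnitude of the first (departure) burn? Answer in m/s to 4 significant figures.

Δv₁ = 2842 m/s

From Kepler's third law T² = 4π²r³/μ at r = 5.117×10^5 km, T = 5.093 days = 5.093 × 86400 s = 4.400352×10^5 s: μ = 4π²r³/T² = 2.73169×10^7 km³/s².
The Hohmann ellipse has a_t = (r₁ + r₂)/2 = 3.412×10^5 km.
On the circular orbit at r = 1.707×10^5 km, v_c = √(μ/r) = 12.650 km/s.
Transfer-orbit speed at the same r (vis-viva, a = a_t): v_t = √[μ(2/r − 1/a_t)] = 15.492 km/s.
Δv₁ = |v_t − v_c| = |15.492 − 12.650| = 2.842 km/s.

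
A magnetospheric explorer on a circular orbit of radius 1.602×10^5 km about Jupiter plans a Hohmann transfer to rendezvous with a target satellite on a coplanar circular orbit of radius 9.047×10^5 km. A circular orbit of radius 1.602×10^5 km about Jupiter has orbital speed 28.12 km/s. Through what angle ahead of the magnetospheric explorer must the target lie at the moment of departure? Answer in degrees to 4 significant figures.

φ = 98.73°

From the circular-orbit relation v² = μ/r at r = 1.602×10^5 km: μ = v²r = (28.12)² × 1.602×10^5 = 1.26676×10^8 km³/s².
The Hohmann ellipse has a_t = (r₁ + r₂)/2 = 5.3245×10^5 km.
The half-period of the transfer ellipse is t = π√(a_t³/μ) = 1.0845×10^5 s.
The target's mean motion on its circular orbit is ω₂ = √(μ/r₂³) = 1.3079×10^-5 rad/s.
Angle swept by the target during transfer: ω₂·t = 1.4184 rad = 81.27°.
Arrival is 180° from departure on the ellipse, so φ = 180° − 81.27° = 98.73°.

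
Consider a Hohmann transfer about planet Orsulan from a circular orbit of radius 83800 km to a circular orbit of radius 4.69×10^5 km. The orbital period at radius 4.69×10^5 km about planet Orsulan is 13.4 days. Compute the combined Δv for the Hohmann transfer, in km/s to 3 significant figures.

From Kepler's third law T² = 4π²r³/μ at r = 4.69×10^5 km, T = 13.4 days = 13.4 × 86400 s = 1.15776×10^6 s: μ = 4π²r³/T² = 3.03837×10^6 km³/s².
Semi-major axis of the transfer orbit: a_t = (83800 + 4.690×10^5)/2 = 2.764×10^5 km.
Circular speed at r₁: v₁ = √(μ/r₁) = √(3.03837×10^6/83800) = 6.0214 km/s.
Transfer-orbit speed at r₁ (vis-viva equation): v_p = √[μ(2/r₁ − 1/a_t)] = 7.8436 km/s.
First burn Δv₁ = |v_p − v₁| = 1.822 km/s.
Circular speed at r₂: v₂ = √(μ/r₂) = 2.545 km/s.
Transfer-orbit speed at r₂: v_a = √[μ(2/r₂ − 1/a_t)] = 1.401 km/s.
Second burn Δv₂ = |v₂ − v_a| = 1.144 km/s.
Total Δv = Δv₁ + Δv₂ = 2.966 km/s.

Δv = 2.97 km/s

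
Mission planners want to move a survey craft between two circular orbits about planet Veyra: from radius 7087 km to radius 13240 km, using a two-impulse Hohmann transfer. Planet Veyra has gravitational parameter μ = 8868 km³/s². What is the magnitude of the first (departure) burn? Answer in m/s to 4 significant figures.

Δv₁ = 158.1 m/s

Semi-major axis of the transfer orbit: a_t = (7087 + 13240)/2 = 10163.5 km.
Circular speed at r = 7087 km: v_c = √(μ/r) = 1.1186 km/s.
Transfer-orbit speed at the same r (vis-viva, a = a_t): v_t = √[μ(2/r − 1/a_t)] = 1.2767 km/s.
Δv₁ = |v_t − v_c| = |1.2767 − 1.1186| = 0.1581 km/s.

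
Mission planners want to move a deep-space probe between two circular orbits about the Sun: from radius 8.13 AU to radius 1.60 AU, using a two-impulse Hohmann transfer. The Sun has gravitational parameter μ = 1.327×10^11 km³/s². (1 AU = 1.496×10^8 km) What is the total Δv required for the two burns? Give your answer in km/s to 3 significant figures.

In km: r₁ = 8.13 × 1.496×10^8 = 1.216248×10^9 km; r₂ = 1.60 × 1.496×10^8 = 2.3936×10^8 km.
Semi-major axis of the transfer orbit: a_t = (1.216248×10^9 + 2.3936×10^8)/2 = 7.27804×10^8 km.
At r₁ the circular-orbit speed is v₁ = √(μ/r₁) = 10.445 km/s.
Transfer-orbit speed at r₁ (vis-viva equation): v_a = √[μ(2/r₁ − 1/a_t)] = 5.9902 km/s.
First burn Δv₁ = |v_a − v₁| = 4.455 km/s.
Circular speed at r₂: v₂ = √(μ/r₂) = 23.546 km/s.
Transfer-orbit speed at r₂: v_p = √[μ(2/r₂ − 1/a_t)] = 30.438 km/s.
Second burn Δv₂ = |v₂ − v_p| = 6.892 km/s.
Δv = Δv₁ + Δv₂ = 4.455 + 6.892 = 11.35 km/s.

Δv = 11.3 km/s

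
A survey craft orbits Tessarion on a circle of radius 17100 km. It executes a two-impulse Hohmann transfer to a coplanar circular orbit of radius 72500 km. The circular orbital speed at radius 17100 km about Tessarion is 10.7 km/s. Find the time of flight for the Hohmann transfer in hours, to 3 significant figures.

t = 5.91 hours

From the circular-orbit relation v² = μ/r at r = 17100 km: μ = v²r = (10.7)² × 17100 = 1.95778×10^6 km³/s².
The Hohmann ellipse has a_t = (r₁ + r₂)/2 = 44800 km.
Transfer time t = π√(a_t³/μ) = π√((44800)³ / 1.95778×10^6) = 21290 s.
Converting: 21290 s ÷ 3600 s/hour = 5.91 hours.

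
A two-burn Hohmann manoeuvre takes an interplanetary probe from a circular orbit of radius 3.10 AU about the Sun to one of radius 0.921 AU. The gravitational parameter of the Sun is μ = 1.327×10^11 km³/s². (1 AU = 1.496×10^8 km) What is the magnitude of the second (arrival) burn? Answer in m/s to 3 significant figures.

In km: r₁ = 3.10 × 1.496×10^8 = 4.6376×10^8 km; r₂ = 0.921 × 1.496×10^8 = 1.377816×10^8 km.
The Hohmann ellipse has a_t = (r₁ + r₂)/2 = 3.007708×10^8 km.
On the circular orbit at r = 1.377816×10^8 km, v_c = √(μ/r) = 31.034 km/s.
Transfer-orbit speed at the same r (vis-viva, a = a_t): v_t = √[μ(2/r − 1/a_t)] = 38.536 km/s.
Δv₂ = |v_t − v_c| = |38.536 − 31.034| = 7.502 km/s.

Δv₂ = 7500 m/s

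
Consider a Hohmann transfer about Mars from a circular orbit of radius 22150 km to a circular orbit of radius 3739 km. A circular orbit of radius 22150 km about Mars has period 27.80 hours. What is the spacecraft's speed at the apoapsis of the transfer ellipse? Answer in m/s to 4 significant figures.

From Kepler's third law T² = 4π²r³/μ at r = 22150 km, T = 27.80 hours = 27.80 × 3600 s = 1.0008×10^5 s: μ = 4π²r³/T² = 42833.8 km³/s².
Semi-major axis of the transfer orbit: a_t = (22150 + 3739)/2 = 12944.5 km.
The apoapsis of the transfer ellipse is at r = 22150 km.
Applying v² = μ(2/r − 1/a_t): v = 0.7474 km/s.

v = 747.4 m/s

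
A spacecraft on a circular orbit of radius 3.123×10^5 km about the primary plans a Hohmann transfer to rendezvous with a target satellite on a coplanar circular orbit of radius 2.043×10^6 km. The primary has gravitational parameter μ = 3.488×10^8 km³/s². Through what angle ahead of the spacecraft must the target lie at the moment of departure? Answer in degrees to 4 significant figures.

The Hohmann ellipse has a_t = (r₁ + r₂)/2 = 1.17765×10^6 km.
Transfer time t = π√(a_t³/μ) = 2.150×10^5 s.
Target angular speed ω₂ = √(μ/r₂³) = 6.396×10^-6 rad/s.
Angle swept by the target during transfer: ω₂·t = 1.375 rad = 78.78°.
Arrival is 180° from departure on the ellipse, so φ = 180° − 78.78° = 101.2°.

φ = 101.2°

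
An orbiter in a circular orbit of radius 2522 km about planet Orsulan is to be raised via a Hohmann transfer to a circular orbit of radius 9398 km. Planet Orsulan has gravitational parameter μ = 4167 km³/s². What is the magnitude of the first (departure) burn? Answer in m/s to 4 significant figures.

The Hohmann ellipse has a_t = (r₁ + r₂)/2 = 5960 km.
On the circular orbit at r = 2522 km, v_c = √(μ/r) = 1.2854 km/s.
Vis-viva on the transfer ellipse at r = 2522 km gives v_t = √[μ(2/r − 1/a_t)] = 1.6141 km/s.
Δv₁ = |v_t − v_c| = |1.6141 − 1.2854| = 0.3287 km/s.

Δv₁ = 328.7 m/s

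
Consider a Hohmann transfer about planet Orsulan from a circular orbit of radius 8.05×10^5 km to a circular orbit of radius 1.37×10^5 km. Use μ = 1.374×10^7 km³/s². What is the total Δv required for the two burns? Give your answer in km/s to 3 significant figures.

The Hohmann ellipse has a_t = (r₁ + r₂)/2 = 4.710×10^5 km.
Circular speed at r₁: v₁ = √(μ/r₁) = √(1.374×10^7/8.050×10^5) = 4.131 km/s.
On the transfer ellipse at r₁, vis-viva equation gives v_a = √[μ(2/r₁ − 1/a_t)] = 2.228 km/s.
First burn Δv₁ = |v_a − v₁| = 1.903 km/s.
Circular speed at r₂: v₂ = √(μ/r₂) = 10.0146 km/s.
Transfer-orbit speed at r₂: v_p = √[μ(2/r₂ − 1/a_t)] = 13.0924 km/s.
Second burn Δv₂ = |v₂ − v_p| = 3.078 km/s.
Δv = Δv₁ + Δv₂ = 1.903 + 3.078 = 4.981 km/s.

Δv = 4.98 km/s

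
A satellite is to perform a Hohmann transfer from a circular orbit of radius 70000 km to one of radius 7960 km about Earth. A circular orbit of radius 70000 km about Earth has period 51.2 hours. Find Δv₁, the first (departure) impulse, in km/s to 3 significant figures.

Δv₁ = 1.31 km/s

From Kepler's third law T² = 4π²r³/μ at r = 70000 km, T = 51.2 hours = 51.2 × 3600 s = 1.8432×10^5 s: μ = 4π²r³/T² = 3.98574×10^5 km³/s².
Semi-major axis of the transfer orbit: a_t = (70000 + 7960)/2 = 38980 km.
Circular speed at r = 70000 km: v_c = √(μ/r) = 2.386 km/s.
Vis-viva on the transfer ellipse at r = 70000 km gives v_t = √[μ(2/r − 1/a_t)] = 1.078 km/s.
Δv₁ = |v_t − v_c| = |1.078 − 2.386| = 1.308 km/s.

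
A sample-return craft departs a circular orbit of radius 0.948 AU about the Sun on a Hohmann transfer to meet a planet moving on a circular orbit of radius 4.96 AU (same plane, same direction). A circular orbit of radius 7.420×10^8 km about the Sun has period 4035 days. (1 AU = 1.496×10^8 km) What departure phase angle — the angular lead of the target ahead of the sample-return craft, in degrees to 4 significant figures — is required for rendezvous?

From Kepler's third law T² = 4π²r³/μ at r = 7.420×10^8 km, T = 4035 days = 4035 × 86400 s = 3.48624×10^8 s: μ = 4π²r³/T² = 1.32696×10^11 km³/s².
In km: r₁ = 0.948 × 1.496×10^8 = 1.418208×10^8 km; r₂ = 4.96 × 1.496×10^8 = 7.42016×10^8 km.
Semi-major axis of the transfer orbit: a_t = (1.418208×10^8 + 7.42016×10^8)/2 = 4.419184×10^8 km.
Transfer time t = π√(a_t³/μ) = 8.0119×10^7 s.
Target angular speed ω₂ = √(μ/r₂³) = 1.8022×10^-8 rad/s.
Angle swept by the target during transfer: ω₂·t = 1.4439 rad = 82.73°.
Arrival is 180° from departure on the ellipse, so φ = 180° − 82.73° = 97.27°.

φ = 97.27°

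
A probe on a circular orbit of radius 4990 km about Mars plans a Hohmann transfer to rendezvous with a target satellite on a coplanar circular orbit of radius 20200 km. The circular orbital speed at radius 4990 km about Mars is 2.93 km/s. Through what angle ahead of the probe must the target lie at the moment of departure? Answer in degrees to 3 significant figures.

From the circular-orbit relation v² = μ/r at r = 4990 km: μ = v²r = (2.93)² × 4990 = 42838.7 km³/s².
Transfer-ellipse semi-major axis a_t = (r₁ + r₂)/2 = (4990 + 20200)/2 = 12595 km.
The half-period of the transfer ellipse is t = π√(a_t³/μ) = 21455.0 s.
Target angular speed ω₂ = √(μ/r₂³) = 7.20926×10^-5 rad/s.
Angle swept by the target during transfer: ω₂·t = 1.5467 rad = 88.62°.
The probe traverses 180° on the transfer ellipse, so the target must lead by 180° − 88.62° = 91.4°.

φ = 91.4°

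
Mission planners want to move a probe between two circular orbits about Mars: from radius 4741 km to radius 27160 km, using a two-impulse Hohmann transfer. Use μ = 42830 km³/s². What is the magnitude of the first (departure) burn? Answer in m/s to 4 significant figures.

Transfer-ellipse semi-major axis a_t = (r₁ + r₂)/2 = (4741 + 27160)/2 = 15950.5 km.
On the circular orbit at r = 4741 km, v_c = √(μ/r) = 3.0057 km/s.
Transfer-orbit speed at the same r (vis-viva, a = a_t): v_t = √[μ(2/r − 1/a_t)] = 3.9221 km/s.
Δv₁ = |v_t − v_c| = |3.9221 − 3.0057| = 0.9164 km/s.

Δv₁ = 916.4 m/s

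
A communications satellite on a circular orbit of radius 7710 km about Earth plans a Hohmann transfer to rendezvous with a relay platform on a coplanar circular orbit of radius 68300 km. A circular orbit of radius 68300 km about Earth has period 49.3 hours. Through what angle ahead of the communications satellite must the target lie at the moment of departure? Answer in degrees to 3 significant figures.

φ = 105°

From Kepler's third law T² = 4π²r³/μ at r = 68300 km, T = 49.3 hours = 49.3 × 3600 s = 1.7748×10^5 s: μ = 4π²r³/T² = 3.99322×10^5 km³/s².
Transfer-ellipse semi-major axis a_t = (r₁ + r₂)/2 = (7710 + 68300)/2 = 38005 km.
The half-period of the transfer ellipse is t = π√(a_t³/μ) = 36830 s.
The target's mean motion on its circular orbit is ω₂ = √(μ/r₂³) = 3.540×10^-5 rad/s.
Angle swept by the target during transfer: ω₂·t = 1.304 rad = 74.71°.
The communications satellite traverses 180° on the transfer ellipse, so the target must lead by 180° − 74.71° = 105°.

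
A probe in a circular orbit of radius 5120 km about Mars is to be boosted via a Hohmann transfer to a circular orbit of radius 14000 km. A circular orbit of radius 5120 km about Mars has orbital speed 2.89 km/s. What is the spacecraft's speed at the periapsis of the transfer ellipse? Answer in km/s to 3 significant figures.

v = 3.50 km/s

From the circular-orbit relation v² = μ/r at r = 5120 km: μ = v²r = (2.89)² × 5120 = 42762.8 km³/s².
The Hohmann ellipse has a_t = (r₁ + r₂)/2 = 9560 km.
At periapsis, r = 5120 km.
From the vis-viva equation, v = √[μ(2/r − 1/a_t)] = 3.497 km/s.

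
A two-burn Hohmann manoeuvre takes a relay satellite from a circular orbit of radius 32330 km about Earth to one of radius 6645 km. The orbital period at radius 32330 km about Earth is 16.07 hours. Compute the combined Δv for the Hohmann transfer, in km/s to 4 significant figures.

Δv = 3.692 km/s

From Kepler's third law T² = 4π²r³/μ at r = 32330 km, T = 16.07 hours = 16.07 × 3600 s = 57852 s: μ = 4π²r³/T² = 3.98603×10^5 km³/s².
Transfer-ellipse semi-major axis a_t = (r₁ + r₂)/2 = (32330 + 6645)/2 = 19487.5 km.
At r₁ the circular-orbit speed is v₁ = √(μ/r₁) = 3.511 km/s.
On the transfer ellipse at r₁, v² = μ(2/r − 1/a) gives v_a = √[μ(2/r₁ − 1/a_t)] = 2.050 km/s.
First burn Δv₁ = |v_a − v₁| = 1.461 km/s.
At r₂, v₂ = √(μ/r₂) = 7.745 km/s.
Transfer-orbit speed at r₂: v_p = √[μ(2/r₂ − 1/a_t)] = 9.976 km/s.
Second burn Δv₂ = |v₂ − v_p| = 2.231 km/s.
Δv = Δv₁ + Δv₂ = 1.461 + 2.231 = 3.692 km/s.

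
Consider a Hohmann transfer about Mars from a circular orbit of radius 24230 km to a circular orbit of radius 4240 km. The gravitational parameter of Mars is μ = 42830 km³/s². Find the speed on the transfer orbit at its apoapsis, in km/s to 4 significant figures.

The Hohmann ellipse has a_t = (r₁ + r₂)/2 = 14235 km.
The apoapsis of the transfer ellipse is at r = 24230 km.
From the vis-viva equation, v = √[μ(2/r − 1/a_t)] = 0.7256 km/s.

v = 0.7256 km/s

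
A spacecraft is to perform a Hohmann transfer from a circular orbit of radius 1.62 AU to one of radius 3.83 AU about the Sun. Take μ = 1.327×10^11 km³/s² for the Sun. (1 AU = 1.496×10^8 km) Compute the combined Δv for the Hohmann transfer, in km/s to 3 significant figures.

In km: r₁ = 1.62 × 1.496×10^8 = 2.42352×10^8 km; r₂ = 3.83 × 1.496×10^8 = 5.72968×10^8 km.
The Hohmann ellipse has a_t = (r₁ + r₂)/2 = 4.0766×10^8 km.
At r₁ the circular-orbit speed is v₁ = √(μ/r₁) = 23.3998 km/s.
On the transfer ellipse at r₁, v² = μ(2/r − 1/a) gives v_p = √[μ(2/r₁ − 1/a_t)] = 27.7414 km/s.
First burn Δv₁ = |v_p − v₁| = 4.342 km/s.
At r₂, v₂ = √(μ/r₂) = 15.218 km/s.
Transfer-orbit speed at r₂: v_a = √[μ(2/r₂ − 1/a_t)] = 11.734 km/s.
Second burn Δv₂ = |v₂ − v_a| = 3.484 km/s.
Δv = Δv₁ + Δv₂ = 4.342 + 3.484 = 7.826 km/s.

Δv = 7.83 km/s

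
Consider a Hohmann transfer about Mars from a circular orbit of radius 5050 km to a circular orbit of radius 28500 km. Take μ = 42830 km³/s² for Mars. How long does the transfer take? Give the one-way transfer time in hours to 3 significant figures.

The Hohmann ellipse has a_t = (r₁ + r₂)/2 = 16775 km.
By Kepler's third law the transfer-orbit period is T = 2π√(a_t³/μ), so t = T/2 = 32980 s.
Converting: 32980 s ÷ 3600 s/hour = 9.16 hours.

t = 9.16 hours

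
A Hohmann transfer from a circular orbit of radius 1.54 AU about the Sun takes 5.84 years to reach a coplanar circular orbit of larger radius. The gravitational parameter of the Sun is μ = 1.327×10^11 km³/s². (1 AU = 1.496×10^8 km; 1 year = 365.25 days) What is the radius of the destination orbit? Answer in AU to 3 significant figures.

r₂ = 8.76 AU

In km: r₁ = 1.54 × 1.496×10^8 = 2.30384×10^8 km.
Transfer time t = 5.84 years × 365.25 × 86400 s = 1.84296384×10^8 s, and t = π√(a_t³/μ).
So a_t = (μ t²/π²)^(1/3) = (1.327×10^11 × (1.84296384×10^8)² / π²)^(1/3) = 7.7008×10^8 km.
Since a_t = (r₁ + r₂)/2, r₂ = 2a_t − r₁ = 2×7.7008×10^8 − 2.30384×10^8 = 1.309776×10^9 km.
In AU: r₂ = 1.309776×10^9 / 1.496×10^8 = 8.76 AU.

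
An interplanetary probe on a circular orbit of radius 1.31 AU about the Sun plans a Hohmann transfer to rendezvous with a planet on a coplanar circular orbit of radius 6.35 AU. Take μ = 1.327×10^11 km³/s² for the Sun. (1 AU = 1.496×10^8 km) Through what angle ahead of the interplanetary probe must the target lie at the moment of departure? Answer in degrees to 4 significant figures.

In km: r₁ = 1.31 × 1.496×10^8 = 1.95976×10^8 km; r₂ = 6.35 × 1.496×10^8 = 9.4996×10^8 km.
The Hohmann ellipse has a_t = (r₁ + r₂)/2 = 5.72968×10^8 km.
Transfer time t = π√(a_t³/μ) = 1.1828×10^8 s.
Target angular speed ω₂ = √(μ/r₂³) = 1.2442×10^-8 rad/s.
Angle swept by the target during transfer: ω₂·t = 1.4716 rad = 84.32°.
Arrival is 180° from departure on the ellipse, so φ = 180° − 84.32° = 95.68°.

φ = 95.68°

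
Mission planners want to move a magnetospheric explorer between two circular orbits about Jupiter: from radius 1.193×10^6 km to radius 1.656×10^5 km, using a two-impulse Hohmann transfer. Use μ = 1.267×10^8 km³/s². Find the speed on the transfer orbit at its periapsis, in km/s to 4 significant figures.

v = 36.66 km/s

Semi-major axis of the transfer orbit: a_t = (1.193×10^6 + 1.656×10^5)/2 = 6.793×10^5 km.
The periapsis of the transfer ellipse is at r = 1.656×10^5 km.
Applying v² = μ(2/r − 1/a_t): v = 36.66 km/s.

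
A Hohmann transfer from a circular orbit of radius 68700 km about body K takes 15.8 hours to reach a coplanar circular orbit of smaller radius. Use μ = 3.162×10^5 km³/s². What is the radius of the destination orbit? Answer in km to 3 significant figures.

Transfer time t = 15.8 hours = 56880 s, and t = π√(a_t³/μ).
So a_t = (μ t²/π²)^(1/3) = (3.162×10^5 × (56880)² / π²)^(1/3) = 46974 km.
Since a_t = (r₁ + r₂)/2, r₂ = 2a_t − r₁ = 2×46974 − 68700 = 25248 km.

r₂ = 25200 km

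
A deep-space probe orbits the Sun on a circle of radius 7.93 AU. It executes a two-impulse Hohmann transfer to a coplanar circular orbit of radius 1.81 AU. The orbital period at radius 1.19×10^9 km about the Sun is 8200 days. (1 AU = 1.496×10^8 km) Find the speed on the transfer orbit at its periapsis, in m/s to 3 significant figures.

From Kepler's third law T² = 4π²r³/μ at r = 1.19×10^9 km, T = 8200 days = 8200 × 86400 s = 7.0848×10^8 s: μ = 4π²r³/T² = 1.32540×10^11 km³/s².
In km: r₁ = 7.93 × 1.496×10^8 = 1.186328×10^9 km; r₂ = 1.81 × 1.496×10^8 = 2.70776×10^8 km.
Transfer-ellipse semi-major axis a_t = (r₁ + r₂)/2 = (1.186328×10^9 + 2.70776×10^8)/2 = 7.28552×10^8 km.
At periapsis, r = 2.70776×10^8 km.
Applying v² = μ(2/r − 1/a_t): v = 28.23 km/s.

v = 28200 m/s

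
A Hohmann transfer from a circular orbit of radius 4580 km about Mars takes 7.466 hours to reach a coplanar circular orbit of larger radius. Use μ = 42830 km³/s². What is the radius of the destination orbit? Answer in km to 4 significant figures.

r₂ = 24690 km

Transfer time t = 7.466 hours = 26877.6 s, and t = π√(a_t³/μ).
So a_t = (μ t²/π²)^(1/3) = (42830 × (26877.6)² / π²)^(1/3) = 14636 km.
Since a_t = (r₁ + r₂)/2, r₂ = 2a_t − r₁ = 2×14636 − 4580 = 24692 km.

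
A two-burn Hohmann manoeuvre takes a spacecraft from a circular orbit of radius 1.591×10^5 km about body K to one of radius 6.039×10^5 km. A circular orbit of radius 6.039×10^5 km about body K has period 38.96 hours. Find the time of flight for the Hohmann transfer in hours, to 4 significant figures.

t = 9.781 hours

From Kepler's third law T² = 4π²r³/μ at r = 6.039×10^5 km, T = 38.96 hours = 38.96 × 3600 s = 1.40256×10^5 s: μ = 4π²r³/T² = 4.41989×10^8 km³/s².
Transfer-ellipse semi-major axis a_t = (r₁ + r₂)/2 = (1.591×10^5 + 6.039×10^5)/2 = 3.815×10^5 km.
By Kepler's third law the transfer-orbit period is T = 2π√(a_t³/μ), so t = T/2 = 35210 s.
Converting: 35210 s ÷ 3600 s/hour = 9.781 hours.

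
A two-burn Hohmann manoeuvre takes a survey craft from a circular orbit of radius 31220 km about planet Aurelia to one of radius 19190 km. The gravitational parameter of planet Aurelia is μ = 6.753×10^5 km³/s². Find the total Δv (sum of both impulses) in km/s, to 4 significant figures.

The Hohmann ellipse has a_t = (r₁ + r₂)/2 = 25205 km.
Circular speed at r₁: v₁ = √(μ/r₁) = √(6.753×10^5/31220) = 4.6508 km/s.
Transfer-orbit speed at r₁ (vis-viva equation): v_a = √[μ(2/r₁ − 1/a_t)] = 4.0581 km/s.
First burn Δv₁ = |v_a − v₁| = 0.5927 km/s.
At r₂, v₂ = √(μ/r₂) = 5.932 km/s.
Transfer-orbit speed at r₂: v_p = √[μ(2/r₂ − 1/a_t)] = 6.602 km/s.
Second burn Δv₂ = |v₂ − v_p| = 0.6700 km/s.
Total Δv = Δv₁ + Δv₂ = 1.263 km/s.

Δv = 1.263 km/s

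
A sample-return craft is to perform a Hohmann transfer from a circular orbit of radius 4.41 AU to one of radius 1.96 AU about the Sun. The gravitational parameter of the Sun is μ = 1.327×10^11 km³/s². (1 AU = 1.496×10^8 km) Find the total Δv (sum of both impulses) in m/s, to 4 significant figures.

In km: r₁ = 4.41 × 1.496×10^8 = 6.59736×10^8 km; r₂ = 1.96 × 1.496×10^8 = 2.93216×10^8 km.
The Hohmann ellipse has a_t = (r₁ + r₂)/2 = 4.76476×10^8 km.
Circular speed at r₁: v₁ = √(μ/r₁) = √(1.327×10^11/6.59736×10^8) = 14.1824 km/s.
Transfer-orbit speed at r₁ (v² = μ(2/r − 1/a)): v_a = √[μ(2/r₁ − 1/a_t)] = 11.1256 km/s.
First burn Δv₁ = |v_a − v₁| = 3.057 km/s.
Circular speed at r₂: v₂ = √(μ/r₂) = 21.274 km/s.
Transfer-orbit speed at r₂: v_p = √[μ(2/r₂ − 1/a_t)] = 25.033 km/s.
Second burn Δv₂ = |v₂ − v_p| = 3.759 km/s.
Total Δv = Δv₁ + Δv₂ = 6.816 km/s.

Δv = 6816 m/s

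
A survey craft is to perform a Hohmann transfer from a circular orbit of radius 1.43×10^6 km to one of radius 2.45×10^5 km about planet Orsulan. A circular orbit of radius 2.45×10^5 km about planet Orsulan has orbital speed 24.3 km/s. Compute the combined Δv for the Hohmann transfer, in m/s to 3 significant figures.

From the circular-orbit relation v² = μ/r at r = 2.45×10^5 km: μ = v²r = (24.3)² × 2.45×10^5 = 1.44670×10^8 km³/s².
The Hohmann ellipse has a_t = (r₁ + r₂)/2 = 8.375×10^5 km.
At r₁ the circular-orbit speed is v₁ = √(μ/r₁) = 10.058 km/s.
On the transfer ellipse at r₁, v² = μ(2/r − 1/a) gives v_a = √[μ(2/r₁ − 1/a_t)] = 5.4402 km/s.
First burn Δv₁ = |v_a − v₁| = 4.618 km/s.
At r₂, v₂ = √(μ/r₂) = 24.300 km/s.
Transfer-orbit speed at r₂: v_p = √[μ(2/r₂ − 1/a_t)] = 31.753 km/s.
Second burn Δv₂ = |v₂ − v_p| = 7.453 km/s.
Δv = Δv₁ + Δv₂ = 4.618 + 7.453 = 12.07 km/s.

Δv = 12100 m/s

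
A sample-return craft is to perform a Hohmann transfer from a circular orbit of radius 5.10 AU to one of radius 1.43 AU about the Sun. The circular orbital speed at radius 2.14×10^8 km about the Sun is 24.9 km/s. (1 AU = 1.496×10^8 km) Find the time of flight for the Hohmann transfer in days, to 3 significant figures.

From the circular-orbit relation v² = μ/r at r = 2.14×10^8 km: μ = v²r = (24.9)² × 2.14×10^8 = 1.32682×10^11 km³/s².
In km: r₁ = 5.10 × 1.496×10^8 = 7.6296×10^8 km; r₂ = 1.43 × 1.496×10^8 = 2.13928×10^8 km.
Semi-major axis of the transfer orbit: a_t = (7.6296×10^8 + 2.13928×10^8)/2 = 4.88444×10^8 km.
Half the transfer-orbit period gives t = π√(a_t³/μ) = 9.310×10^7 s.
Converting: 9.310×10^7 s ÷ 86400 s/day = 1080 days.

t = 1080 days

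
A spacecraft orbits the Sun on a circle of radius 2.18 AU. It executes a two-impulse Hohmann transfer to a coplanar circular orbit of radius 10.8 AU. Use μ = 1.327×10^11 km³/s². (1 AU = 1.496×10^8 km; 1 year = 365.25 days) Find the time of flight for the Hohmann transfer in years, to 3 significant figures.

In km: r₁ = 2.18 × 1.496×10^8 = 3.26128×10^8 km; r₂ = 10.8 × 1.496×10^8 = 1.61568×10^9 km.
Semi-major axis of the transfer orbit: a_t = (3.26128×10^8 + 1.61568×10^9)/2 = 9.70904×10^8 km.
Half the transfer-orbit period gives t = π√(a_t³/μ) = 2.609×10^8 s.
Converting: 2.609×10^8 s ÷ 3.15576×10^7 s/year (365.25 × 86400) = 8.27 years.

t = 8.27 years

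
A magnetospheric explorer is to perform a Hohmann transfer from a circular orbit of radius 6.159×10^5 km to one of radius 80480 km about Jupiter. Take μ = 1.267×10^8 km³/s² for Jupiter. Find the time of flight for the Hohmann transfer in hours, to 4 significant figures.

t = 15.93 hours

Semi-major axis of the transfer orbit: a_t = (6.159×10^5 + 80480)/2 = 3.4819×10^5 km.
Transfer time t = π√(a_t³/μ) = π√((3.4819×10^5)³ / 1.267×10^8) = 57340 s.
Converting: 57340 s ÷ 3600 s/hour = 15.93 hours.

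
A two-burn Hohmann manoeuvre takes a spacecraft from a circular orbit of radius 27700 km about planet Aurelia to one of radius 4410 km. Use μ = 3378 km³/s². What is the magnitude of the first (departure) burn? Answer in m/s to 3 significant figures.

Δv₁ = 166 m/s

Transfer-ellipse semi-major axis a_t = (r₁ + r₂)/2 = (27700 + 4410)/2 = 16055 km.
Circular speed at r = 27700 km: v_c = √(μ/r) = 0.3492 km/s.
Vis-viva on the transfer ellipse at r = 27700 km gives v_t = √[μ(2/r − 1/a_t)] = 0.1830 km/s.
Δv₁ = |v_t − v_c| = |0.1830 − 0.3492| = 0.1662 km/s.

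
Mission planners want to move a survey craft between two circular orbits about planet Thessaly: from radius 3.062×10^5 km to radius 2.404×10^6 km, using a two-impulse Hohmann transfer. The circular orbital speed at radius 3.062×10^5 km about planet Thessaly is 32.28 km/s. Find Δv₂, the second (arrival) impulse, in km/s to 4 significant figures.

From the circular-orbit relation v² = μ/r at r = 3.062×10^5 km: μ = v²r = (32.28)² × 3.062×10^5 = 3.19060×10^8 km³/s².
Semi-major axis of the transfer orbit: a_t = (3.062×10^5 + 2.404×10^6)/2 = 1.3551×10^6 km.
Circular speed at r = 2.404×10^6 km: v_c = √(μ/r) = 11.52 km/s.
Transfer-orbit speed at the same r (vis-viva, a = a_t): v_t = √[μ(2/r − 1/a_t)] = 5.476 km/s.
Δv₂ = |v_t − v_c| = |5.476 − 11.52| = 6.044 km/s.

Δv₂ = 6.044 km/s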